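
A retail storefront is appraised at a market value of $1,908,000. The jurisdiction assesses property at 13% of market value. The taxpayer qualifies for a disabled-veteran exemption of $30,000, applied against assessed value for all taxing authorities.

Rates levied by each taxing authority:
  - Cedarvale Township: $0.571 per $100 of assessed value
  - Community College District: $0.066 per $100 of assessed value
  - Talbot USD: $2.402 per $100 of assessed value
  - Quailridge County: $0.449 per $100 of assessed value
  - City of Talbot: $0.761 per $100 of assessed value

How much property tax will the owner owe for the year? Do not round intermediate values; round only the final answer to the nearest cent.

$9,264.52

Assessed value = $1,908,000 × 0.13 = $248,040
Taxable value = $248,040 − $30,000 = $218,040
Cedarvale Township: $218,040 × 0.00571 = $1,245.0084
Community College District: $218,040 × 0.00066 = $143.9064
Talbot USD: $218,040 × 0.02402 = $5,237.3208
Quailridge County: $218,040 × 0.00449 = $978.9996
City of Talbot: $218,040 × 0.00761 = $1,659.2844
Total = $1,245.0084 + $143.9064 + $5,237.3208 + $978.9996 + $1,659.2844 = $9,264.5196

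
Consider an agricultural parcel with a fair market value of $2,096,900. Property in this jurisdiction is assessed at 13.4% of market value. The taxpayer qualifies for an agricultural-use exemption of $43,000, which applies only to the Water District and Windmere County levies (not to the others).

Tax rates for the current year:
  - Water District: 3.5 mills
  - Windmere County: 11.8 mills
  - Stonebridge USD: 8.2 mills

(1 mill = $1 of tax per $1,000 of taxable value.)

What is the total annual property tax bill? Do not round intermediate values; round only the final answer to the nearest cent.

Assessed value = $2,096,900 × 0.134 = $280,984.6
Water District: ($280,984.6 − $43,000) × 0.0035 = $237,984.6 × 0.0035 = $832.9461
Windmere County: ($280,984.6 − $43,000) × 0.0118 = $237,984.6 × 0.0118 = $2,808.21828
Stonebridge USD: $280,984.6 × 0.0082 = $2,304.07372
Total = $5,945.2381

$5,945.24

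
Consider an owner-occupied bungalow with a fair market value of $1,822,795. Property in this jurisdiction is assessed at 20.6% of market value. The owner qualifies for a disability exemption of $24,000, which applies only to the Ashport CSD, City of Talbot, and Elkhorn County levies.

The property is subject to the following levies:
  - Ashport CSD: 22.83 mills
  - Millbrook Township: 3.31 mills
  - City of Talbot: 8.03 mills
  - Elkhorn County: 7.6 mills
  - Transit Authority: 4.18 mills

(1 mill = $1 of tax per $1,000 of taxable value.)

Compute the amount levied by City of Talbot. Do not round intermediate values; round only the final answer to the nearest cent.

$2,822.51

Assessed value = $1,822,795 × 0.206 = $375,495.77
City of Talbot taxable value = $375,495.77 − $24,000 = $351,495.77
City of Talbot levy = $351,495.77 × 0.00803 = $2,822.5110331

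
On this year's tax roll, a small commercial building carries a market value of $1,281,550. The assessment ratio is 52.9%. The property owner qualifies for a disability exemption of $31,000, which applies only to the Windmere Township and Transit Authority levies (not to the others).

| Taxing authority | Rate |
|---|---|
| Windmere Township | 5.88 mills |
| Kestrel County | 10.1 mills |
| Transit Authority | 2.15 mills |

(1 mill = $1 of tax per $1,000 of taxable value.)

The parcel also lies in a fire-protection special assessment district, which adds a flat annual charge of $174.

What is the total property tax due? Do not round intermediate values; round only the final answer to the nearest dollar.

Assessed value = $1,281,550 × 0.529 = $677,939.95
Windmere Township: ($677,939.95 − $31,000) × 0.00588 = $646,939.95 × 0.00588 = $3,804.006906
Kestrel County: $677,939.95 × 0.0101 = $6,847.193495
Transit Authority: ($677,939.95 − $31,000) × 0.00215 = $646,939.95 × 0.00215 = $1,390.9208925
Levies subtotal = $12,042.1212935
Total = $12,042.1212935 + $174 = $12,216.1212935

$12,216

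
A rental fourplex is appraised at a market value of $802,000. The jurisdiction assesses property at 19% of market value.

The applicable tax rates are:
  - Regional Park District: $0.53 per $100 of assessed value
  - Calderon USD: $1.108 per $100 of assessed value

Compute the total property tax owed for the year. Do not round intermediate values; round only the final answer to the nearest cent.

Assessed value = $802,000 × 0.19 = $152,380
Regional Park District: $152,380 × 0.0053 = $807.614
Calderon USD: $152,380 × 0.01108 = $1,688.3704
Total = $807.614 + $1,688.3704 = $2,495.9844

$2,495.98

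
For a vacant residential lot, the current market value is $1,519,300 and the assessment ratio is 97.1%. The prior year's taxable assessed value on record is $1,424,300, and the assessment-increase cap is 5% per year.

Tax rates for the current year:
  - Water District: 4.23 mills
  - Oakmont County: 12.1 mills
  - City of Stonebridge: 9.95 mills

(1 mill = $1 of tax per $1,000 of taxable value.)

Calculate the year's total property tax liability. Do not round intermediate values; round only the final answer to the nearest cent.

$38,769.32

Uncapped assessed value = $1,519,300 × 0.971 = $1,475,240.3
Cap limit = $1,424,300 × 1.05 = $1,495,515
Taxable assessed value = min($1,475,240.3, $1,495,515) = $1,475,240.3 (cap does not bind)
Water District: $1,475,240.3 × 0.00423 = $6,240.266469
Oakmont County: $1,475,240.3 × 0.0121 = $17,850.40763
City of Stonebridge: $1,475,240.3 × 0.00995 = $14,678.640985
Total = $38,769.315084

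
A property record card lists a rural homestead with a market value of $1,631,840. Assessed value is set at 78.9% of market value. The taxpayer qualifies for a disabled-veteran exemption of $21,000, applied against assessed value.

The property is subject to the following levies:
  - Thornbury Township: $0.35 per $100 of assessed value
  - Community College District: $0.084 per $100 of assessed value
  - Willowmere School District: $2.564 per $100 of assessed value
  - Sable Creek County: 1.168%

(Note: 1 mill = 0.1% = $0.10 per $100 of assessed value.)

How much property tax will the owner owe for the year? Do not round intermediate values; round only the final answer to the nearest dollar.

Assessed value = $1,631,840 × 0.789 = $1,287,521.76
Taxable value = $1,287,521.76 − $21,000 = $1,266,521.76
Thornbury Township: $1,266,521.76 × 0.0035 = $4,432.82616
Community College District: $1,266,521.76 × 0.00084 = $1,063.8782784
Willowmere School District: $1,266,521.76 × 0.02564 = $32,473.6179264
Sable Creek County: $1,266,521.76 × 0.01168 = $14,792.9741568
Total = $52,763.2965216

$52,763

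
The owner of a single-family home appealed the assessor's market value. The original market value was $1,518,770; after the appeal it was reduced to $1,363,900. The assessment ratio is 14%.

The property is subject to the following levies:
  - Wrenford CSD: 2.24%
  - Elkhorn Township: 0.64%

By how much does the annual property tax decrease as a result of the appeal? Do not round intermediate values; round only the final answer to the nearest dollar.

Old assessed value = $1,518,770 × 0.14 = $212,627.8
New assessed value = $1,363,900 × 0.14 = $190,946
Combined rate = 0.0224 + 0.0064 = 0.0288
Old tax = $212,627.8 × 0.0288 = $6,123.68064
New tax = $190,946 × 0.0288 = $5,499.2448
Reduction = $6,123.68064 − $5,499.2448 = $624.43584

$624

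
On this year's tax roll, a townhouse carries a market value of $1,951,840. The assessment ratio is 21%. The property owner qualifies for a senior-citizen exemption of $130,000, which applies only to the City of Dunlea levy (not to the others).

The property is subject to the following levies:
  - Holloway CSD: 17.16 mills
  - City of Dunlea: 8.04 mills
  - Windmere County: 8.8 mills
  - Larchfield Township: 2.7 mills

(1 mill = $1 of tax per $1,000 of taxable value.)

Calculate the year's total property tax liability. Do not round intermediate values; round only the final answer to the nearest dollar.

$13,998

Assessed value = $1,951,840 × 0.21 = $409,886.4
Holloway CSD: $409,886.4 × 0.01716 = $7,033.650624
City of Dunlea: ($409,886.4 − $130,000) × 0.00804 = $279,886.4 × 0.00804 = $2,250.286656
Windmere County: $409,886.4 × 0.0088 = $3,607.00032
Larchfield Township: $409,886.4 × 0.0027 = $1,106.69328
Total = $13,997.63088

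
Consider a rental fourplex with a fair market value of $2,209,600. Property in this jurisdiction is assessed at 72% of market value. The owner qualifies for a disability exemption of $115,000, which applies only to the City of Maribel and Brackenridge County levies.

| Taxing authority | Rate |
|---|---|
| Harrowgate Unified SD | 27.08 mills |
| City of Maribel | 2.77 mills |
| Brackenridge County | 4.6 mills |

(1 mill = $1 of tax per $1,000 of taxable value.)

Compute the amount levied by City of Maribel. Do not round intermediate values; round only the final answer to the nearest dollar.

$4,088

Assessed value = $2,209,600 × 0.72 = $1,590,912
City of Maribel taxable value = $1,590,912 − $115,000 = $1,475,912
City of Maribel levy = $1,475,912 × 0.00277 = $4,088.27624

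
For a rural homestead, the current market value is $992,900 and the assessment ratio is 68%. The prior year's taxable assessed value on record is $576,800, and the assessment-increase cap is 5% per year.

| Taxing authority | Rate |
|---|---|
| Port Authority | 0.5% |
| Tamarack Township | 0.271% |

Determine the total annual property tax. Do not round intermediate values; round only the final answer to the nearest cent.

Uncapped assessed value = $992,900 × 0.68 = $675,172
Cap limit = $576,800 × 1.05 = $605,640
Taxable assessed value = min($675,172, $605,640) = $605,640 (cap binds)
Port Authority: $605,640 × 0.005 = $3,028.2
Tamarack Township: $605,640 × 0.00271 = $1,641.2844
Total = $4,669.4844

$4,669.48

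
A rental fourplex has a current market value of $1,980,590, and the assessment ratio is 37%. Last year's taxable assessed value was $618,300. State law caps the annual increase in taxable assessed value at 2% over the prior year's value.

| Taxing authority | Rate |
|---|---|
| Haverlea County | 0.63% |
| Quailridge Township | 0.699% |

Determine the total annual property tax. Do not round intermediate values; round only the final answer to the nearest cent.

$8,381.55

Uncapped assessed value = $1,980,590 × 0.37 = $732,818.3
Cap limit = $618,300 × 1.02 = $630,666
Taxable assessed value = min($732,818.3, $630,666) = $630,666 (cap binds)
Haverlea County: $630,666 × 0.0063 = $3,973.1958
Quailridge Township: $630,666 × 0.00699 = $4,408.35534
Total = $8,381.55114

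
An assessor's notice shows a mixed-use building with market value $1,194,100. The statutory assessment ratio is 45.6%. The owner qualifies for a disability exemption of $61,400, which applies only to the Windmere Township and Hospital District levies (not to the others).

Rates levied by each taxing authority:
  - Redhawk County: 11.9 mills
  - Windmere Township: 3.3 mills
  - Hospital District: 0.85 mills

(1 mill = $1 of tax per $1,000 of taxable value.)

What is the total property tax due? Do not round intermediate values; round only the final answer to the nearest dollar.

Assessed value = $1,194,100 × 0.456 = $544,509.6
Redhawk County: $544,509.6 × 0.0119 = $6,479.66424
Windmere Township: ($544,509.6 − $61,400) × 0.0033 = $483,109.6 × 0.0033 = $1,594.26168
Hospital District: ($544,509.6 − $61,400) × 0.00085 = $483,109.6 × 0.00085 = $410.64316
Total = $8,484.56908

$8,485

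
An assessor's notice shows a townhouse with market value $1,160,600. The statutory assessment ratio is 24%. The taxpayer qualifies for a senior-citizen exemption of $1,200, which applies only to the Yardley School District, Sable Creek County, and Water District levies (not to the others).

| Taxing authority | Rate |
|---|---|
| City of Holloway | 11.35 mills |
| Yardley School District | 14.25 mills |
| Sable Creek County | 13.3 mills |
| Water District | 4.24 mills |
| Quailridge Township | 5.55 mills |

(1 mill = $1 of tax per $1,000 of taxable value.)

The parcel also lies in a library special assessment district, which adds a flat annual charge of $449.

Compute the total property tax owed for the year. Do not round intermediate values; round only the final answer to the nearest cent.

$13,973.16

Assessed value = $1,160,600 × 0.24 = $278,544
City of Holloway: $278,544 × 0.01135 = $3,161.4744
Yardley School District: ($278,544 − $1,200) × 0.01425 = $277,344 × 0.01425 = $3,952.152
Sable Creek County: ($278,544 − $1,200) × 0.0133 = $277,344 × 0.0133 = $3,688.6752
Water District: ($278,544 − $1,200) × 0.00424 = $277,344 × 0.00424 = $1,175.93856
Quailridge Township: $278,544 × 0.00555 = $1,545.9192
Levies subtotal = $13,524.15936
Total = $13,524.15936 + $449 = $13,973.15936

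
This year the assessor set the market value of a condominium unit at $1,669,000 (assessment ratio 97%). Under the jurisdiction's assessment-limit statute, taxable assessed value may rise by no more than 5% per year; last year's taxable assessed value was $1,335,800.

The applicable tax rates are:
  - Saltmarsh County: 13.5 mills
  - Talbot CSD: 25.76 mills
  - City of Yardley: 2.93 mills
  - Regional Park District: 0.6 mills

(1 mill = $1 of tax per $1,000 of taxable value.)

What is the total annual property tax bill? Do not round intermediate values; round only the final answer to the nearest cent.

$60,016.83

Uncapped assessed value = $1,669,000 × 0.97 = $1,618,930
Cap limit = $1,335,800 × 1.05 = $1,402,590
Taxable assessed value = min($1,618,930, $1,402,590) = $1,402,590 (cap binds)
Saltmarsh County: $1,402,590 × 0.0135 = $18,934.965
Talbot CSD: $1,402,590 × 0.02576 = $36,130.7184
City of Yardley: $1,402,590 × 0.00293 = $4,109.5887
Regional Park District: $1,402,590 × 0.0006 = $841.554
Total = $60,016.8261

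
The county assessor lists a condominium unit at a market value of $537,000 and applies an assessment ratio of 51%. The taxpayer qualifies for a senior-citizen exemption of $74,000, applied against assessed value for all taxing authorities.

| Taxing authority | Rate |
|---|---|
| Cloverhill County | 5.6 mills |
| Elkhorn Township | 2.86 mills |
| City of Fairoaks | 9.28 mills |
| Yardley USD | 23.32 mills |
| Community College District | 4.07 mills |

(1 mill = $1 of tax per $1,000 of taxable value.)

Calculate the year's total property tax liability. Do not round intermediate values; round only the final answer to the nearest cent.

$9,020.13

Assessed value = $537,000 × 0.51 = $273,870
Taxable value = $273,870 − $74,000 = $199,870
Cloverhill County: $199,870 × 0.0056 = $1,119.272
Elkhorn Township: $199,870 × 0.00286 = $571.6282
City of Fairoaks: $199,870 × 0.00928 = $1,854.7936
Yardley USD: $199,870 × 0.02332 = $4,660.9684
Community College District: $199,870 × 0.00407 = $813.4709
Total = $1,119.272 + $571.6282 + $1,854.7936 + $4,660.9684 + $813.4709 = $9,020.1331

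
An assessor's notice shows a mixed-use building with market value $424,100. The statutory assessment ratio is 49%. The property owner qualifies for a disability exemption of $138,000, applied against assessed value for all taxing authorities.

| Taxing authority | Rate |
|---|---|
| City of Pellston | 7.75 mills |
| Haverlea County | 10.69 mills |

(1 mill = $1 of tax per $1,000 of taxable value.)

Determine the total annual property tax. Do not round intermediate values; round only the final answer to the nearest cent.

Assessed value = $424,100 × 0.49 = $207,809
Taxable value = $207,809 − $138,000 = $69,809
City of Pellston: $69,809 × 0.00775 = $541.01975
Haverlea County: $69,809 × 0.01069 = $746.25821
Total = $541.01975 + $746.25821 = $1,287.27796

$1,287.28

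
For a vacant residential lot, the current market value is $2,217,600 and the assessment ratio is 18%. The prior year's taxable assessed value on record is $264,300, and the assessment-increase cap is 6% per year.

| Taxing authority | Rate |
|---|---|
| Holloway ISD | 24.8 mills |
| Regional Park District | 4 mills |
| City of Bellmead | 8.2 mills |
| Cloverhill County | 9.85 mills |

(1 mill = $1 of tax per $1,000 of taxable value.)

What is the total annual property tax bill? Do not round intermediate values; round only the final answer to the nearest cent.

$13,125.40

Uncapped assessed value = $2,217,600 × 0.18 = $399,168
Cap limit = $264,300 × 1.06 = $280,158
Taxable assessed value = min($399,168, $280,158) = $280,158 (cap binds)
Holloway ISD: $280,158 × 0.0248 = $6,947.9184
Regional Park District: $280,158 × 0.004 = $1,120.632
City of Bellmead: $280,158 × 0.0082 = $2,297.2956
Cloverhill County: $280,158 × 0.00985 = $2,759.5563
Total = $13,125.4023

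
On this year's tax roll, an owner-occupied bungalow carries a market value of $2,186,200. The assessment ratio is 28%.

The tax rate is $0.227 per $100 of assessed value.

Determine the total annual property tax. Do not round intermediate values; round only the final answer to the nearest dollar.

Assessed value = $2,186,200 × 0.28 = $612,136
Tax = $612,136 × 0.00227 = $1,389.54872

$1,390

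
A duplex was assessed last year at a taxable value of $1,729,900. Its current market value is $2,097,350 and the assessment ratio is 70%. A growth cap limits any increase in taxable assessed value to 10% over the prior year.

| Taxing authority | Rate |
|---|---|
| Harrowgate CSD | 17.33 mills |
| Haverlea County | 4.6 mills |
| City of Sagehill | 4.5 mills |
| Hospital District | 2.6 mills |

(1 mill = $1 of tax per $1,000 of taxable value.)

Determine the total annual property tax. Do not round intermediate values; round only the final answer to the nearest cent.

$42,620.25

Uncapped assessed value = $2,097,350 × 0.7 = $1,468,145
Cap limit = $1,729,900 × 1.1 = $1,902,890
Taxable assessed value = min($1,468,145, $1,902,890) = $1,468,145 (cap does not bind)
Harrowgate CSD: $1,468,145 × 0.01733 = $25,442.95285
Haverlea County: $1,468,145 × 0.0046 = $6,753.467
City of Sagehill: $1,468,145 × 0.0045 = $6,606.6525
Hospital District: $1,468,145 × 0.0026 = $3,817.177
Total = $42,620.24935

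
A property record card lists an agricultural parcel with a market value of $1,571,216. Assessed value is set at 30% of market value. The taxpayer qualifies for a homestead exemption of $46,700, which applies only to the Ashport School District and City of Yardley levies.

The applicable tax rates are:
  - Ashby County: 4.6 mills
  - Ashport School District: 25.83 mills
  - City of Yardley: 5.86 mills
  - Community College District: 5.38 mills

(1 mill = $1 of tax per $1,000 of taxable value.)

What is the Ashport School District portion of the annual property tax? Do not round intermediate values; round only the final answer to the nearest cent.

Assessed value = $1,571,216 × 0.3 = $471,364.8
Ashport School District taxable value = $471,364.8 − $46,700 = $424,664.8
Ashport School District levy = $424,664.8 × 0.02583 = $10,969.091784

$10,969.09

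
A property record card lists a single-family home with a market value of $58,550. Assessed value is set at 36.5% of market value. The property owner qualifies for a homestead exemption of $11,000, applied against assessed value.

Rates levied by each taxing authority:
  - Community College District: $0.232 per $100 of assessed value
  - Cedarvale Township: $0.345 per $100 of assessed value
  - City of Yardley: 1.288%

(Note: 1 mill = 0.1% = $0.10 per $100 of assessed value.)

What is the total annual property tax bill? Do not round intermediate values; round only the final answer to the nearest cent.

$193.41

Assessed value = $58,550 × 0.365 = $21,370.75
Taxable value = $21,370.75 − $11,000 = $10,370.75
Community College District: $10,370.75 × 0.00232 = $24.06014
Cedarvale Township: $10,370.75 × 0.00345 = $35.7790875
City of Yardley: $10,370.75 × 0.01288 = $133.57526
Total = $193.4144875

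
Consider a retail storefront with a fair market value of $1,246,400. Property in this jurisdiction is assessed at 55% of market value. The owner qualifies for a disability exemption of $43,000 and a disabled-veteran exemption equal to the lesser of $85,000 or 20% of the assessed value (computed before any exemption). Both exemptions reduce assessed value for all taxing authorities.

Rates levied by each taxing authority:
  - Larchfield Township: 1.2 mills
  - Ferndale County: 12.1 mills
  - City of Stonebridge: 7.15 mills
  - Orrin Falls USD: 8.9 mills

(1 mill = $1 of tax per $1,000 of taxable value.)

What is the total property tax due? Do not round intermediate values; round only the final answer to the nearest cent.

Assessed value = $1,246,400 × 0.55 = $685,520
Disabled-veteran exemption = min($85,000, 20% × $685,520) = min($85,000, $137,104) = $85,000 (dollar cap binds)
Taxable value = $685,520 − $43,000 − $85,000 = $557,520
Larchfield Township: $557,520 × 0.0012 = $669.024
Ferndale County: $557,520 × 0.0121 = $6,745.992
City of Stonebridge: $557,520 × 0.00715 = $3,986.268
Orrin Falls USD: $557,520 × 0.0089 = $4,961.928
Total = $16,363.212

$16,363.21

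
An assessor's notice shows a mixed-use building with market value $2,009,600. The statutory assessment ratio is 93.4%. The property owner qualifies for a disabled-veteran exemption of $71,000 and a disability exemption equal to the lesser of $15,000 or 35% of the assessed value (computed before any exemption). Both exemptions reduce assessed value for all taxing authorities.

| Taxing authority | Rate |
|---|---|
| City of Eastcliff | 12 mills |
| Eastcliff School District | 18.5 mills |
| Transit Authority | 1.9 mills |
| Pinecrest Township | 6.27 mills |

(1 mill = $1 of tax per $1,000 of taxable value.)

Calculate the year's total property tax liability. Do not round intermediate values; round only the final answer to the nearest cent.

Assessed value = $2,009,600 × 0.934 = $1,876,966.4
Disability exemption = min($15,000, 35% × $1,876,966.4) = min($15,000, $656,938.24) = $15,000 (dollar cap binds)
Taxable value = $1,876,966.4 − $71,000 − $15,000 = $1,790,966.4
City of Eastcliff: $1,790,966.4 × 0.012 = $21,491.5968
Eastcliff School District: $1,790,966.4 × 0.0185 = $33,132.8784
Transit Authority: $1,790,966.4 × 0.0019 = $3,402.83616
Pinecrest Township: $1,790,966.4 × 0.00627 = $11,229.359328
Total = $69,256.670688

$69,256.67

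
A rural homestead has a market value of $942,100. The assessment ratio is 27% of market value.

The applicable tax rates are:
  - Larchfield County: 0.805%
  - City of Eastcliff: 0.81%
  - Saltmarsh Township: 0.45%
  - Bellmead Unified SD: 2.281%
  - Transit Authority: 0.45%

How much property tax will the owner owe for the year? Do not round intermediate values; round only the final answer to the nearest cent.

Assessed value = $942,100 × 0.27 = $254,367
Larchfield County: $254,367 × 0.00805 = $2,047.65435
City of Eastcliff: $254,367 × 0.0081 = $2,060.3727
Saltmarsh Township: $254,367 × 0.0045 = $1,144.6515
Bellmead Unified SD: $254,367 × 0.02281 = $5,802.11127
Transit Authority: $254,367 × 0.0045 = $1,144.6515
Total = $2,047.65435 + $2,060.3727 + $1,144.6515 + $5,802.11127 + $1,144.6515 = $12,199.44132

$12,199.44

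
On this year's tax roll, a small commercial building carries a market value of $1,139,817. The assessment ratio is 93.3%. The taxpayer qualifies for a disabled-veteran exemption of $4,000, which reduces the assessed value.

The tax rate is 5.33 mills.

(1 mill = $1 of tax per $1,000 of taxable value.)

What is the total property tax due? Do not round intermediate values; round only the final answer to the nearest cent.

$5,646.86

Assessed value = $1,139,817 × 0.933 = $1,063,449.261
Taxable value = $1,063,449.261 − $4,000 = $1,059,449.261
Tax = $1,059,449.261 × 0.00533 = $5,646.86456113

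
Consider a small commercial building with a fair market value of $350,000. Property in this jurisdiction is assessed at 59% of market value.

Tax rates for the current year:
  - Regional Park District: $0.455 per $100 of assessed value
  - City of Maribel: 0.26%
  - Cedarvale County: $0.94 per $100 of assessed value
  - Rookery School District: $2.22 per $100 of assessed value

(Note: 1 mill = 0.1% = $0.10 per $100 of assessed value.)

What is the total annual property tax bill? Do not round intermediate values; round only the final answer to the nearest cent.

$8,001.88

Assessed value = $350,000 × 0.59 = $206,500
Regional Park District: $206,500 × 0.00455 = $939.575
City of Maribel: $206,500 × 0.0026 = $536.9
Cedarvale County: $206,500 × 0.0094 = $1,941.1
Rookery School District: $206,500 × 0.0222 = $4,584.3
Total = $8,001.875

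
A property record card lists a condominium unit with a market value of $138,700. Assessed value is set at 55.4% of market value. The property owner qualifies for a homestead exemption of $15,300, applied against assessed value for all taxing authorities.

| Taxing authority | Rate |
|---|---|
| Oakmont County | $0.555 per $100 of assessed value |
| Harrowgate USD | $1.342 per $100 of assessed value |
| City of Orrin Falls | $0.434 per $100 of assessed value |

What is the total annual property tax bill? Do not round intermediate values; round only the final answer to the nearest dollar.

$1,434

Assessed value = $138,700 × 0.554 = $76,839.8
Taxable value = $76,839.8 − $15,300 = $61,539.8
Oakmont County: $61,539.8 × 0.00555 = $341.54589
Harrowgate USD: $61,539.8 × 0.01342 = $825.864116
City of Orrin Falls: $61,539.8 × 0.00434 = $267.082732
Total = $341.54589 + $825.864116 + $267.082732 = $1,434.492738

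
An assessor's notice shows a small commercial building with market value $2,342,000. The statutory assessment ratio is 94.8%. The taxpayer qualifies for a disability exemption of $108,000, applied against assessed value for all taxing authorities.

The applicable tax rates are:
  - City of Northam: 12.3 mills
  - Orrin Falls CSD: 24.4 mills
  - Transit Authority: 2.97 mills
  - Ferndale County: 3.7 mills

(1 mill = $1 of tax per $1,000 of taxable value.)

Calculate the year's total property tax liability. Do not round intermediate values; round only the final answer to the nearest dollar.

$91,607

Assessed value = $2,342,000 × 0.948 = $2,220,216
Taxable value = $2,220,216 − $108,000 = $2,112,216
City of Northam: $2,112,216 × 0.0123 = $25,980.2568
Orrin Falls CSD: $2,112,216 × 0.0244 = $51,538.0704
Transit Authority: $2,112,216 × 0.00297 = $6,273.28152
Ferndale County: $2,112,216 × 0.0037 = $7,815.1992
Total = $25,980.2568 + $51,538.0704 + $6,273.28152 + $7,815.1992 = $91,606.80792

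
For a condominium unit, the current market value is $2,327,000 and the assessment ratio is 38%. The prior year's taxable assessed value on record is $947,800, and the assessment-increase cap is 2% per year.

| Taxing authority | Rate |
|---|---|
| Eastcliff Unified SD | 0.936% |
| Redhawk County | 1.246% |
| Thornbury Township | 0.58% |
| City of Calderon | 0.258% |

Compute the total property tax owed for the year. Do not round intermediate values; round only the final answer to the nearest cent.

Uncapped assessed value = $2,327,000 × 0.38 = $884,260
Cap limit = $947,800 × 1.02 = $966,756
Taxable assessed value = min($884,260, $966,756) = $884,260 (cap does not bind)
Eastcliff Unified SD: $884,260 × 0.00936 = $8,276.6736
Redhawk County: $884,260 × 0.01246 = $11,017.8796
Thornbury Township: $884,260 × 0.0058 = $5,128.708
City of Calderon: $884,260 × 0.00258 = $2,281.3908
Total = $26,704.652

$26,704.65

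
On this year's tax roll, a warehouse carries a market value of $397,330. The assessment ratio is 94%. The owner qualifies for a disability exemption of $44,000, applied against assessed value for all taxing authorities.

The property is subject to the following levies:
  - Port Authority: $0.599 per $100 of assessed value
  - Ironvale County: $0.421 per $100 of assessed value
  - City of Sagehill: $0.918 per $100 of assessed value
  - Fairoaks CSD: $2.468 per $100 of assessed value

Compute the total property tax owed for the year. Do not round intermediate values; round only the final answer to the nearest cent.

$14,517.34

Assessed value = $397,330 × 0.94 = $373,490.2
Taxable value = $373,490.2 − $44,000 = $329,490.2
Port Authority: $329,490.2 × 0.00599 = $1,973.646298
Ironvale County: $329,490.2 × 0.00421 = $1,387.153742
City of Sagehill: $329,490.2 × 0.00918 = $3,024.720036
Fairoaks CSD: $329,490.2 × 0.02468 = $8,131.818136
Total = $1,973.646298 + $1,387.153742 + $3,024.720036 + $8,131.818136 = $14,517.338212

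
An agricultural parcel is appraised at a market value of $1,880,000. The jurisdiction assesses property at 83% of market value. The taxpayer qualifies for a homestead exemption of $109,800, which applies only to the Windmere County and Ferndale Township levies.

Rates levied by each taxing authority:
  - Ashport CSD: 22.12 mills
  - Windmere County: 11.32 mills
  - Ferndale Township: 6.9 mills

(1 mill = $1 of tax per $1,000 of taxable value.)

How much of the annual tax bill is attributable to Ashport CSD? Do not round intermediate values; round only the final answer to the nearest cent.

Assessed value = $1,880,000 × 0.83 = $1,560,400
Ashport CSD taxable value = $1,560,400 (exemption does not apply)
Ashport CSD levy = $1,560,400 × 0.02212 = $34,516.048

$34,516.05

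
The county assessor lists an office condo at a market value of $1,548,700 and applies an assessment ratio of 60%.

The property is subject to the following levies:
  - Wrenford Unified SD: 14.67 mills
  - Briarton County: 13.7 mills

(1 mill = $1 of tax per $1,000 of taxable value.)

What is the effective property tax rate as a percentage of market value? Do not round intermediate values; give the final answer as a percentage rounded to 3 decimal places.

1.702%

Assessed value = $1,548,700 × 0.6 = $929,220
Wrenford Unified SD: $929,220 × 0.01467 = $13,631.6574
Briarton County: $929,220 × 0.0137 = $12,730.314
Total tax = $26,361.9714
Effective rate = $26,361.9714 ÷ $1,548,700 = 1.702% of market value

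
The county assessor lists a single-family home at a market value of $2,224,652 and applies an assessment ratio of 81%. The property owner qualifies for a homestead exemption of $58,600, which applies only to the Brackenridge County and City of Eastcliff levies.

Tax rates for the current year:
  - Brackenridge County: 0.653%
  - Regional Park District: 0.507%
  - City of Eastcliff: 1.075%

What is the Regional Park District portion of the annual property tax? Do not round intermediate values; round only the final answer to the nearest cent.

Assessed value = $2,224,652 × 0.81 = $1,801,968.12
Regional Park District taxable value = $1,801,968.12 (exemption does not apply)
Regional Park District levy = $1,801,968.12 × 0.00507 = $9,135.9783684

$9,135.98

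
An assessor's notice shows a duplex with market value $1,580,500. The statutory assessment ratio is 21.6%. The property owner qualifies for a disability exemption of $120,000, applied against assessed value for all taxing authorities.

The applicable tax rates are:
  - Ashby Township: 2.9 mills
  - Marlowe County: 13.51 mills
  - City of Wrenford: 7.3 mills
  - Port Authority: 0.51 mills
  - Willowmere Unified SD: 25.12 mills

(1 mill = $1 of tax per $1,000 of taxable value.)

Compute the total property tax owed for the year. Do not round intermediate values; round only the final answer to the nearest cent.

$10,923.28

Assessed value = $1,580,500 × 0.216 = $341,388
Taxable value = $341,388 − $120,000 = $221,388
Ashby Township: $221,388 × 0.0029 = $642.0252
Marlowe County: $221,388 × 0.01351 = $2,990.95188
City of Wrenford: $221,388 × 0.0073 = $1,616.1324
Port Authority: $221,388 × 0.00051 = $112.90788
Willowmere Unified SD: $221,388 × 0.02512 = $5,561.26656
Total = $642.0252 + $2,990.95188 + $1,616.1324 + $112.90788 + $5,561.26656 = $10,923.28392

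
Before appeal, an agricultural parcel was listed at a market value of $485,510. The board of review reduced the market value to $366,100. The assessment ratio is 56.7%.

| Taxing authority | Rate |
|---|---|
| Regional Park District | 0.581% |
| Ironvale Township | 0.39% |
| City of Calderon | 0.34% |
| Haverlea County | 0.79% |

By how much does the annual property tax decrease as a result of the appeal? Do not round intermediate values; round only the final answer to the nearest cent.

Old assessed value = $485,510 × 0.567 = $275,284.17
New assessed value = $366,100 × 0.567 = $207,578.7
Combined rate = 0.00581 + 0.0039 + 0.0034 + 0.0079 = 0.02101
Old tax = $275,284.17 × 0.02101 = $5,783.7204117
New tax = $207,578.7 × 0.02101 = $4,361.228487
Reduction = $5,783.7204117 − $4,361.228487 = $1,422.4919247

$1,422.49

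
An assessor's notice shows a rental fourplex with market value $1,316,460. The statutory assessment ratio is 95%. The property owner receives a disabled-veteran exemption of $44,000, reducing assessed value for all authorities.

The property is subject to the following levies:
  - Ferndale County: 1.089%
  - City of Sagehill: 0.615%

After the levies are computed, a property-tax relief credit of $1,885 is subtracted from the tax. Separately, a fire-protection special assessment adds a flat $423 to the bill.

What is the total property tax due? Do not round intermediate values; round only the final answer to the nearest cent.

$19,099.09

Assessed value = $1,316,460 × 0.95 = $1,250,637
Taxable value = $1,250,637 − $44,000 = $1,206,637
Ferndale County: $1,206,637 × 0.01089 = $13,140.27693
City of Sagehill: $1,206,637 × 0.00615 = $7,420.81755
Levies subtotal = $20,561.09448
After credit = $20,561.09448 − $1,885 = $18,676.09448
Total = $18,676.09448 + $423 = $19,099.09448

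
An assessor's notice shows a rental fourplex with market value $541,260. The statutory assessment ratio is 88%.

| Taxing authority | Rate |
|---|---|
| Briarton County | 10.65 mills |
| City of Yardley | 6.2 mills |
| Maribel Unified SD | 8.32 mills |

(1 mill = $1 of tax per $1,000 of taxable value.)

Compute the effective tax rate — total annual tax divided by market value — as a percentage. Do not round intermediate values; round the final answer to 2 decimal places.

Assessed value = $541,260 × 0.88 = $476,308.8
Briarton County: $476,308.8 × 0.01065 = $5,072.68872
City of Yardley: $476,308.8 × 0.0062 = $2,953.11456
Maribel Unified SD: $476,308.8 × 0.00832 = $3,962.889216
Total tax = $11,988.692496
Effective rate = $11,988.692496 ÷ $541,260 = 2.21% of market value

2.21%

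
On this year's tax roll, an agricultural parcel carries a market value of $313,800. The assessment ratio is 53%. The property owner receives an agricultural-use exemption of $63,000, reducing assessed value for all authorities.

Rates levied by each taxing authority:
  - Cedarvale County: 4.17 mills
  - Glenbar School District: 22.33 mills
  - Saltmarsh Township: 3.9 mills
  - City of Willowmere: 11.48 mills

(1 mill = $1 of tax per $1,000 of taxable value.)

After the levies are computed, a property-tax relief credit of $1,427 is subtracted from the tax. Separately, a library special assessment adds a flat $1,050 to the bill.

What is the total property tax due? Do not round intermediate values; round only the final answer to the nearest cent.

Assessed value = $313,800 × 0.53 = $166,314
Taxable value = $166,314 − $63,000 = $103,314
Cedarvale County: $103,314 × 0.00417 = $430.81938
Glenbar School District: $103,314 × 0.02233 = $2,307.00162
Saltmarsh Township: $103,314 × 0.0039 = $402.9246
City of Willowmere: $103,314 × 0.01148 = $1,186.04472
Levies subtotal = $4,326.79032
After credit = $4,326.79032 − $1,427 = $2,899.79032
Total = $2,899.79032 + $1,050 = $3,949.79032

$3,949.79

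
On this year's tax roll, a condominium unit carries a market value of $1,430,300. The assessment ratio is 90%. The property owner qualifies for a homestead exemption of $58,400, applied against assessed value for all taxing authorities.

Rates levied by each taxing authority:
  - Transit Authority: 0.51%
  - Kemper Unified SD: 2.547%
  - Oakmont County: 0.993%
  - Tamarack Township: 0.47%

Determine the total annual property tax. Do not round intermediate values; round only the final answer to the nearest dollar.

Assessed value = $1,430,300 × 0.9 = $1,287,270
Taxable value = $1,287,270 − $58,400 = $1,228,870
Transit Authority: $1,228,870 × 0.0051 = $6,267.237
Kemper Unified SD: $1,228,870 × 0.02547 = $31,299.3189
Oakmont County: $1,228,870 × 0.00993 = $12,202.6791
Tamarack Township: $1,228,870 × 0.0047 = $5,775.689
Total = $6,267.237 + $31,299.3189 + $12,202.6791 + $5,775.689 = $55,544.924

$55,545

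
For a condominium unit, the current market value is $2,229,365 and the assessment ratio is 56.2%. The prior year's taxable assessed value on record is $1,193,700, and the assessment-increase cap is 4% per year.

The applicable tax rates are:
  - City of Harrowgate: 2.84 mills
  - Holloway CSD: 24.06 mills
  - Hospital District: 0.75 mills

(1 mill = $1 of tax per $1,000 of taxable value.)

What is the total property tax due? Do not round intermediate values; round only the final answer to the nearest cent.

Uncapped assessed value = $2,229,365 × 0.562 = $1,252,903.13
Cap limit = $1,193,700 × 1.04 = $1,241,448
Taxable assessed value = min($1,252,903.13, $1,241,448) = $1,241,448 (cap binds)
City of Harrowgate: $1,241,448 × 0.00284 = $3,525.71232
Holloway CSD: $1,241,448 × 0.02406 = $29,869.23888
Hospital District: $1,241,448 × 0.00075 = $931.086
Total = $34,326.0372

$34,326.04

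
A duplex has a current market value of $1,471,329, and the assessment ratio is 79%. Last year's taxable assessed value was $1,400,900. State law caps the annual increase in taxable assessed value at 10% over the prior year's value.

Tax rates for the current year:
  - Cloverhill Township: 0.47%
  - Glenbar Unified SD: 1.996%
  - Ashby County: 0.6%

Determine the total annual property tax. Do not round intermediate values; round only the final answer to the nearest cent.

Uncapped assessed value = $1,471,329 × 0.79 = $1,162,349.91
Cap limit = $1,400,900 × 1.1 = $1,540,990
Taxable assessed value = min($1,162,349.91, $1,540,990) = $1,162,349.91 (cap does not bind)
Cloverhill Township: $1,162,349.91 × 0.0047 = $5,463.044577
Glenbar Unified SD: $1,162,349.91 × 0.01996 = $23,200.5042036
Ashby County: $1,162,349.91 × 0.006 = $6,974.09946
Total = $35,637.6482406

$35,637.65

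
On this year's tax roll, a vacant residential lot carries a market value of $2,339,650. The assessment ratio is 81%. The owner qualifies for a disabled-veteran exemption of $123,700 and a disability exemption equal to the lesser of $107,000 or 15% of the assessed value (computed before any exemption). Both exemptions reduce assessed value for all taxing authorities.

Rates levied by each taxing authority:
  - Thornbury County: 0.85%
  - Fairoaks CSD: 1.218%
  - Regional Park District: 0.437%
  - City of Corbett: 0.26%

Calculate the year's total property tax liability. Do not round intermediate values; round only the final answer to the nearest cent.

$46,021.12

Assessed value = $2,339,650 × 0.81 = $1,895,116.5
Disability exemption = min($107,000, 15% × $1,895,116.5) = min($107,000, $284,267.475) = $107,000 (dollar cap binds)
Taxable value = $1,895,116.5 − $123,700 − $107,000 = $1,664,416.5
Thornbury County: $1,664,416.5 × 0.0085 = $14,147.54025
Fairoaks CSD: $1,664,416.5 × 0.01218 = $20,272.59297
Regional Park District: $1,664,416.5 × 0.00437 = $7,273.500105
City of Corbett: $1,664,416.5 × 0.0026 = $4,327.4829
Total = $46,021.116225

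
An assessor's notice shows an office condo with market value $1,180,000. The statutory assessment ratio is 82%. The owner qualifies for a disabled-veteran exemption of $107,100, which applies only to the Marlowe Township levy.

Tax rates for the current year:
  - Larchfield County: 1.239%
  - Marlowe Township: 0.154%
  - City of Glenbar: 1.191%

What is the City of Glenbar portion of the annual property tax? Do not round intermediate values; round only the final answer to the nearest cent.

Assessed value = $1,180,000 × 0.82 = $967,600
City of Glenbar taxable value = $967,600 (exemption does not apply)
City of Glenbar levy = $967,600 × 0.01191 = $11,524.116

$11,524.12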